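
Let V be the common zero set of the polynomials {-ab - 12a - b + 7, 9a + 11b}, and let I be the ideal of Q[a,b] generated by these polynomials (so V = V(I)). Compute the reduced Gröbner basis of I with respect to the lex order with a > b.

G = {a + 11/9b, b^2 + 123/11b + 63/11}

f_1 = -ab - 12a - b + 7, LT = ab.
f_2 = 9a + 11b, LT = a.

S(f_1,f_2): lcm = ab. S = 12a - 11/9b^2 + b - 7.
  reduce S modulo (f_1, f_2):
  remainder -11/9b^2 - 41/3b - 7 ≠ 0; add g_3 = -11/9b^2 - 41/3b - 7 to the basis.

The other S-polynomials (S(f_1,g_3), S(f_2,g_3)) all reduce to 0 modulo the current basis, so we have a Gröbner basis.
Inter-reduce: drop elements whose leading term is divisible by another's, tail-reduce, and make monic.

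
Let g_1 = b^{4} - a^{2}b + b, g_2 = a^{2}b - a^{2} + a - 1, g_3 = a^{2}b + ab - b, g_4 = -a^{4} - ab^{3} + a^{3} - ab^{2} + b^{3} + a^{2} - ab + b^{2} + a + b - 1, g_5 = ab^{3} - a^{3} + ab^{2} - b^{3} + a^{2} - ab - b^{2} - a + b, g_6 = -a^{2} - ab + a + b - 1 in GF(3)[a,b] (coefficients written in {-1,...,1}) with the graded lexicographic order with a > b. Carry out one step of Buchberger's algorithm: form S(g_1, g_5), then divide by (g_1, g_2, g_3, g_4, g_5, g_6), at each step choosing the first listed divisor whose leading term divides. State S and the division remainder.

S(g_1, g_5) = -ab^{3} + b^{4} - a^{2}b + ab^{2} + b^{3} - ab - b^{2}; remainder on division = -ab^{2} - ab + b^{2} + b.

lcm(LM(g_1), LM(g_5)) = ab^{4}.
S = (lcm/LT(g_1))·g_1 − (lcm/LT(g_5))·g_5 = -ab^{3} + b^{4} - a^{2}b + ab^{2} + b^{3} - ab - b^{2}.
Reduce S modulo (g_1, g_2, g_3, g_4, g_5, g_6) in that order:
  leading term ab^{3}: subtract (-1)·g_5 from -ab^{3} + b^{4} - a^{2}b + ab^{2} + b^{3} - ab - b^{2} → b^{4} - a^{3} - a^{2}b - ab^{2} + a^{2} + ab + b^{2} - a + b
  leading term b^{4}: subtract (1)·g_1 from b^{4} - a^{3} - a^{2}b - ab^{2} + a^{2} + ab + b^{2} - a + b → -a^{3} - ab^{2} + a^{2} + ab + b^{2} - a
  leading term a^{3}: subtract (a)·g_6 from -a^{3} - ab^{2} + a^{2} + ab + b^{2} - a → a^{2}b - ab^{2} + b^{2}
  leading term a^{2}b: subtract (1)·g_2 from a^{2}b - ab^{2} + b^{2} → -ab^{2} + a^{2} + b^{2} - a + 1
  leading term ab^{2}: no divisor's leading term divides it; move -ab^{2} to the remainder.
  leading term a^{2}: subtract (-1)·g_6 from a^{2} + b^{2} - a + 1 → -ab + b^{2} + b
  leading term ab: no divisor's leading term divides it; move -ab to the remainder.
  leading term b^{2}: no divisor's leading term divides it; move b^{2} to the remainder.
  leading term b: no divisor's leading term divides it; move b to the remainder.
The remainder -ab^{2} - ab + b^{2} + b is nonzero, so it would be added as the next basis element.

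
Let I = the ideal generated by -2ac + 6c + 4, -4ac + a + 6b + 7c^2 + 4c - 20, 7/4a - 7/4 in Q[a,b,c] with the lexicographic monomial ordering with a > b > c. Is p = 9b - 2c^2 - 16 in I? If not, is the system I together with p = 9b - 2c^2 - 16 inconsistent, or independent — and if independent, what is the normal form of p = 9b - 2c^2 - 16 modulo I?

First compute the reduced Gröbner basis of I by Buchberger's algorithm.
f_1 = -2ac + 6c + 4, LT = ac.
f_2 = -4ac + a + 6b + 7c^2 + 4c - 20, LT = ac.
f_3 = 7/4a - 7/4, LT = a.

S(f_1,f_2): lcm = ac. S = 1/4a + 3/2b + 7/4c^2 - 2c - 7.
  leading term a: subtract (1/7)·f_3 from 1/4a + 3/2b + 7/4c^2 - 2c - 7 → 3/2b + 7/4c^2 - 2c - 27/4
  leading term b: no divisor's leading term divides it; move 3/2b to the remainder.
  leading term c^2: no divisor's leading term divides it; move 7/4c^2 to the remainder.
  leading term c: no divisor's leading term divides it; move -2c to the remainder.
  leading term 1: no divisor's leading term divides it; move -27/4 to the remainder.
  remainder 3/2b + 7/4c^2 - 2c - 27/4 ≠ 0; add h_4 = 3/2b + 7/4c^2 - 2c - 27/4 to the basis.

S(f_1,f_3): lcm = ac. S = -2c - 2.
  leading term c: no divisor's leading term divides it; move -2c to the remainder.
  leading term 1: no divisor's leading term divides it; move -2 to the remainder.
  remainder -2c - 2 ≠ 0; add h_5 = -2c - 2 to the basis.

The other S-polynomials (S(f_2,f_3), S(f_1,h_4), S(f_2,h_4), S(f_3,h_4), S(f_1,h_5), S(f_2,h_5), S(f_3,h_5), S(h_4,h_5)) all reduce to 0 modulo the current basis, so we have a Gröbner basis.
Inter-reduce: drop elements whose leading term is divisible by another's, tail-reduce, and make monic.
Reduced Gröbner basis: {a - 1, b - 2, c + 1}.
Label its elements g_1 = a - 1, g_2 = b - 2, g_3 = c + 1.

Reduce p = 9b - 2c^2 - 16 modulo G:
  leading term b: subtract (9)·g_2 from 9b - 2c^2 - 16 → -2c^2 + 2
  leading term c^2: subtract (-2c)·g_3 from -2c^2 + 2 → 2c + 2
  leading term c: subtract (2)·g_3 from 2c + 2 → 0
  normal form = 0.
Since the normal form is 0, p ∈ I.

9b - 2c^2 - 16 lies in I (it reduces to 0).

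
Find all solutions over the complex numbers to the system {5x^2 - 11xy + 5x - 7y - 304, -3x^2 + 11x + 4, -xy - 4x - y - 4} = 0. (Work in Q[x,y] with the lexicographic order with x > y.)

{(4, -4)}

Compute a lex Gröbner basis by Buchberger's algorithm.
f_1 = 5x^2 - 11xy + 5x - 7y - 304, LT = x^2.
f_2 = -3x^2 + 11x + 4, LT = x^2.
f_3 = -xy - 4x - y - 4, LT = xy.

S(f_1,f_2): lcm = x^2. S = -11/5xy + 14/3x - 7/5y - 892/15.
  leading term xy: subtract (11/5)·f_3 from -11/5xy + 14/3x - 7/5y - 892/15 → 202/15x + 4/5y - 152/3
  leading term x: no divisor's leading term divides it; move 202/15x to the remainder.
  leading term y: no divisor's leading term divides it; move 4/5y to the remainder.
  leading term 1: no divisor's leading term divides it; move -152/3 to the remainder.
  remainder 202/15x + 4/5y - 152/3 ≠ 0; add h_4 = 202/15x + 4/5y - 152/3 to the basis.

S(f_1,f_3): lcm = x^2y. S = -4x^2 - 11/5xy^2 - 4x - 7/5y^2 - 304/5y.
  leading term x^2: subtract (-4/5)·f_1 from -4x^2 - 11/5xy^2 - 4x - 7/5y^2 - 304/5y → -11/5xy^2 - 44/5xy - 7/5y^2 - 332/5y - 1216/5
  leading term xy^2: subtract (11/5y)·f_3 from -11/5xy^2 - 44/5xy - 7/5y^2 - 332/5y - 1216/5 → 4/5y^2 - 288/5y - 1216/5
  leading term y^2: no divisor's leading term divides it; move 4/5y^2 to the remainder.
  leading term y: no divisor's leading term divides it; move -288/5y to the remainder.
  leading term 1: no divisor's leading term divides it; move -1216/5 to the remainder.
  remainder 4/5y^2 - 288/5y - 1216/5 ≠ 0; add h_5 = 4/5y^2 - 288/5y - 1216/5 to the basis.

S(f_2,f_3): lcm = x^2y. S = -4x^2 - 14/3xy - 4x - 4/3y.
  leading term x^2: subtract (-4/5)·f_1 from -4x^2 - 14/3xy - 4x - 4/3y → -202/15xy - 104/15y - 1216/5
  leading term xy: subtract (202/15)·f_3 from -202/15xy - 104/15y - 1216/5 → 808/15x + 98/15y - 568/3
  leading term x: subtract (4)·h_4 from 808/15x + 98/15y - 568/3 → 10/3y + 40/3
  leading term y: no divisor's leading term divides it; move 10/3y to the remainder.
  leading term 1: no divisor's leading term divides it; move 40/3 to the remainder.
  remainder 10/3y + 40/3 ≠ 0; add h_6 = 10/3y + 40/3 to the basis.

The other S-polynomials (S(f_1,h_4), S(f_2,h_4), S(f_3,h_4), S(f_1,h_5), S(f_2,h_5), S(f_3,h_5), S(h_4,h_5), S(f_1,h_6), S(f_2,h_6), S(f_3,h_6), S(h_4,h_6), S(h_5,h_6)) all reduce to 0 modulo the current basis, so we have a Gröbner basis.
Inter-reduce: drop elements whose leading term is divisible by another's, tail-reduce, and make monic.
Reduced Gröbner basis: {x - 4, y + 4}.

Since the basis is lex-ordered, y + 4 is univariate in y. Its roots are {-4}. Back-substituting each root into the other basis elements fixes the other coordinates.
  y = -4: the earlier basis element becomes x - 4 = 0, giving x = 4 — point (4, -4).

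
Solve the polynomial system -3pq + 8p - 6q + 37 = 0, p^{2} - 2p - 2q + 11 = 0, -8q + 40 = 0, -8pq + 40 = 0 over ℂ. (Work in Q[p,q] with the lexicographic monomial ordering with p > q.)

Compute a lex Gröbner basis by Buchberger's algorithm.
f_1 = -3pq + 8p - 6q + 37, LT = pq.
f_2 = p^{2} - 2p - 2q + 11, LT = p^{2}.
f_3 = -8q + 40, LT = q.
f_4 = -8pq + 40, LT = pq.

S(f_1,f_2): lcm = p^{2}q. S = -\tfrac{8}{3}p^{2} + 4pq - \tfrac{37}{3}p + 2q^{2} - 11q.
  leading term p^{2}: subtract (-\tfrac{8}{3})·f_2 from -\tfrac{8}{3}p^{2} + 4pq - \tfrac{37}{3}p + 2q^{2} - 11q → 4pq - \tfrac{53}{3}p + 2q^{2} - \tfrac{49}{3}q + \tfrac{88}{3}
  leading term pq: subtract (-\tfrac{4}{3})·f_1 from 4pq - \tfrac{53}{3}p + 2q^{2} - \tfrac{49}{3}q + \tfrac{88}{3} → -7p + 2q^{2} - \tfrac{73}{3}q + \tfrac{236}{3}
  leading term p: no divisor's leading term divides it; move -7p to the remainder.
  leading term q^{2}: subtract (-\tfrac{1}{4}q)·f_3 from 2q^{2} - \tfrac{73}{3}q + \tfrac{236}{3} → -\tfrac{43}{3}q + \tfrac{236}{3}
  leading term q: subtract (\tfrac{43}{24})·f_3 from -\tfrac{43}{3}q + \tfrac{236}{3} → 7
  leading term 1: no divisor's leading term divides it; move 7 to the remainder.
  remainder -7p + 7 ≠ 0; add h_5 = -7p + 7 to the basis.

The other S-polynomials (S(f_1,f_3), S(f_1,f_4), S(f_2,f_3), S(f_2,f_4), S(f_3,f_4), S(f_1,h_5), S(f_2,h_5), S(f_3,h_5), S(f_4,h_5)) all reduce to 0 modulo the current basis, so we have a Gröbner basis.
Inter-reduce: drop elements whose leading term is divisible by another's, tail-reduce, and make monic.
Reduced Gröbner basis: {p - 1, q - 5}.

Elimination: the polynomial q - 5 lies in the elimination ideal for q, so q ∈ {5}. For each such q, the remaining basis elements (now univariate) give the rest of the solution.
  q = 5: the earlier basis element becomes p - 1 = 0, giving p = 1 — point (1, 5).
Each listed point satisfies every original equation (direct substitution).

{(1, 5)}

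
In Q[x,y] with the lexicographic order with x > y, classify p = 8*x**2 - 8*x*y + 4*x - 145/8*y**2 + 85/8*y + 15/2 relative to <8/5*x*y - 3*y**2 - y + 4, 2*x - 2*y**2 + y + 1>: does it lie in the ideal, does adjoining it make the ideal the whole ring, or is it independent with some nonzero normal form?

8*x**2 - 8*x*y + 4*x - 145/8*y**2 + 85/8*y + 15/2 lies in I (it reduces to 0).

First compute the reduced Gröbner basis of I by Buchberger's algorithm.
f_1 = 8/5*x*y - 3*y**2 - y + 4, LT = x*y.
f_2 = 2*x - 2*y**2 + y + 1, LT = x.

S(f_1,f_2): lcm = x*y. S = y**3 - 19/8*y**2 - 9/8*y + 5/2.
  leading term y**3: no divisor's leading term divides it; move y**3 to the remainder.
  leading term y**2: no divisor's leading term divides it; move -19/8*y**2 to the remainder.
  leading term y: no divisor's leading term divides it; move -9/8*y to the remainder.
  leading term 1: no divisor's leading term divides it; move 5/2 to the remainder.
  remainder y**3 - 19/8*y**2 - 9/8*y + 5/2 ≠ 0; add h_3 = y**3 - 19/8*y**2 - 9/8*y + 5/2 to the basis.

The other S-polynomials (S(f_1,h_3), S(f_2,h_3)) all reduce to 0 modulo the current basis, so we have a Gröbner basis.
Inter-reduce: drop elements whose leading term is divisible by another's, tail-reduce, and make monic.
Reduced Gröbner basis: {x - y**2 + 1/2*y + 1/2, y**3 - 19/8*y**2 - 9/8*y + 5/2}.
Label its elements g_1 = x - y**2 + 1/2*y + 1/2, g_2 = y**3 - 19/8*y**2 - 9/8*y + 5/2.

Reduce p = 8*x**2 - 8*x*y + 4*x - 145/8*y**2 + 85/8*y + 15/2 modulo G:
  leading term x**2: subtract (8*x)·g_1 from 8*x**2 - 8*x*y + 4*x - 145/8*y**2 + 85/8*y + 15/2 → 8*x*y**2 - 12*x*y - 145/8*y**2 + 85/8*y + 15/2
  leading term x*y**2: subtract (8*y**2)·g_1 from 8*x*y**2 - 12*x*y - 145/8*y**2 + 85/8*y + 15/2 → -12*x*y + 8*y**4 - 4*y**3 - 177/8*y**2 + 85/8*y + 15/2
  leading term x*y: subtract (-12*y)·g_1 from -12*x*y + 8*y**4 - 4*y**3 - 177/8*y**2 + 85/8*y + 15/2 → 8*y**4 - 16*y**3 - 129/8*y**2 + 133/8*y + 15/2
  leading term y**4: subtract (8*y)·g_2 from 8*y**4 - 16*y**3 - 129/8*y**2 + 133/8*y + 15/2 → 3*y**3 - 57/8*y**2 - 27/8*y + 15/2
  leading term y**3: subtract (3)·g_2 from 3*y**3 - 57/8*y**2 - 27/8*y + 15/2 → 0
  normal form = 0.
Since the normal form is 0, p ∈ I.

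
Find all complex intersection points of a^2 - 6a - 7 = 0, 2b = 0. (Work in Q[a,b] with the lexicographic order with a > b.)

Compute a lex Gröbner basis by Buchberger's algorithm.
f_1 = a^2 - 6a - 7, LT = a^2.
f_2 = 2b, LT = b.

The S-polynomials (S(f_1,f_2)) all reduce to 0 modulo the current basis, so we have a Gröbner basis.
Inter-reduce: drop elements whose leading term is divisible by another's, tail-reduce, and make monic.
Reduced Gröbner basis: {a^2 - 6a - 7, b}.

Elimination: the polynomial b lies in the elimination ideal for b, so b ∈ {0}. For each such b, the remaining basis elements (now univariate) give the rest of the solution.
  b = 0: the earlier basis element becomes a^2 - 6a - 7 = 0, giving a = -1, 7 — points (-1, 0), (7, 0).

{(-1, 0), (7, 0)}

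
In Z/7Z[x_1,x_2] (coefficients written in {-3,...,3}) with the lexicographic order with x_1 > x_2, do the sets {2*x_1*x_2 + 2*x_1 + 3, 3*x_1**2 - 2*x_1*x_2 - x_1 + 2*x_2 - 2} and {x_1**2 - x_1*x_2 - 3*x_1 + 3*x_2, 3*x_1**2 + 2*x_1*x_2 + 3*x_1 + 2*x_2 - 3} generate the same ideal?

Yes, the ideals are equal.

Equality of ideals is decidable: compute both reduced Gröbner bases (unique for the ordering) and check whether they agree.
Buchberger on the first generating set:
f_1 = 2*x_1*x_2 + 2*x_1 + 3, LT = x_1*x_2.
f_2 = 3*x_1**2 - 2*x_1*x_2 - x_1 + 2*x_2 - 2, LT = x_1**2.

S(f_1,f_2): lcm = x_1**2*x_2. S = x_1**2 + 3*x_1*x_2**2 - 2*x_1*x_2 - 2*x_1 - 3*x_2**2 + 3*x_2.
  reduce S modulo (f_1, f_2):
  remainder -2*x_1 - 3*x_2**2 - x_2 - 1 ≠ 0; add g_3 = -2*x_1 - 3*x_2**2 - x_2 - 1 to the basis.

S(f_1,g_3): lcm = x_1*x_2. S = x_1 + 2*x_2**3 + 3*x_2**2 + 3*x_2 - 2.
  reduce S modulo (f_1, f_2, g_3):
  remainder 2*x_2**3 - 2*x_2**2 - x_2 + 1 ≠ 0; add g_4 = 2*x_2**3 - 2*x_2**2 - x_2 + 1 to the basis.

The other S-polynomials (S(f_2,g_3), S(f_1,g_4), S(f_2,g_4), S(g_3,g_4)) all reduce to 0 modulo the current basis, so we have a Gröbner basis.
Inter-reduce: drop elements whose leading term is divisible by another's, tail-reduce, and make monic.
Reduced Gröbner basis: {x_1 - 2*x_2**2 - 3*x_2 - 3, x_2**3 - x_2**2 + 3*x_2 - 3}.

Buchberger on the second generating set:
h_1 = x_1**2 - x_1*x_2 - 3*x_1 + 3*x_2, LT = x_1**2.
h_2 = 3*x_1**2 + 2*x_1*x_2 + 3*x_1 + 2*x_2 - 3, LT = x_1**2.

S(h_1,h_2): lcm = x_1**2. S = 3*x_1*x_2 + 3*x_1 + 1.
  reduce S modulo (h_1, h_2):
  remainder 3*x_1*x_2 + 3*x_1 + 1 ≠ 0; add k_3 = 3*x_1*x_2 + 3*x_1 + 1 to the basis.

S(h_1,k_3): lcm = x_1**2*x_2. S = -x_1**2 - x_1*x_2**2 - 3*x_1*x_2 + 2*x_1 + 3*x_2**2.
  reduce S modulo (h_1, h_2, k_3):
  remainder 2*x_1 + 3*x_2**2 + x_2 + 1 ≠ 0; add k_4 = 2*x_1 + 3*x_2**2 + x_2 + 1 to the basis.

S(k_3,k_4): lcm = x_1*x_2. S = x_1 + 2*x_2**3 + 3*x_2**2 + 3*x_2 - 2.
  reduce S modulo (h_1, h_2, k_3, k_4):
  remainder 2*x_2**3 - 2*x_2**2 - x_2 + 1 ≠ 0; add k_5 = 2*x_2**3 - 2*x_2**2 - x_2 + 1 to the basis.

The other S-polynomials (S(h_2,k_3), S(h_1,k_4), S(h_2,k_4), S(h_1,k_5), S(h_2,k_5), S(k_3,k_5), S(k_4,k_5)) all reduce to 0 modulo the current basis, so we have a Gröbner basis.
Inter-reduce: drop elements whose leading term is divisible by another's, tail-reduce, and make monic.
Reduced Gröbner basis: {x_1 - 2*x_2**2 - 3*x_2 - 3, x_2**3 - x_2**2 + 3*x_2 - 3}.

Same reduced basis, so the two generating sets span the same ideal.
The choice of monomial ordering does not affect the verdict — as long as both bases are computed under the same ordering, their equality decides ideal equality.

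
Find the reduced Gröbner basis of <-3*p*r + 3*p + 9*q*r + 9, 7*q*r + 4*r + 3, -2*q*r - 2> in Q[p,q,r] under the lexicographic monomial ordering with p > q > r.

f_1 = -3*p*r + 3*p + 9*q*r + 9, LT = p*r.
f_2 = 7*q*r + 4*r + 3, LT = q*r.
f_3 = -2*q*r - 2, LT = q*r.

S(f_1,f_2): lcm = p*q*r. S = -p*q - 4/7*p*r - 3/7*p - 3*q**2*r - 3*q.
  leading term p*q: no divisor's leading term divides it; move -p*q to the remainder.
  leading term p*r: subtract (4/21)·f_1 from -4/7*p*r - 3/7*p - 3*q**2*r - 3*q → -p - 3*q**2*r - 12/7*q*r - 3*q - 12/7
  leading term p: no divisor's leading term divides it; move -p to the remainder.
  leading term q**2*r: subtract (-3/7*q)·f_2 from -3*q**2*r - 12/7*q*r - 3*q - 12/7 → -12/7*q - 12/7
  leading term q: no divisor's leading term divides it; move -12/7*q to the remainder.
  leading term 1: no divisor's leading term divides it; move -12/7 to the remainder.
  remainder -p*q - p - 12/7*q - 12/7 ≠ 0; add g_4 = -p*q - p - 12/7*q - 12/7 to the basis.

S(f_1,f_3): lcm = p*q*r. S = -p*q - p - 3*q**2*r - 3*q.
  leading term p*q: subtract (1)·g_4 from -p*q - p - 3*q**2*r - 3*q → -3*q**2*r - 9/7*q + 12/7
  leading term q**2*r: subtract (-3/7*q)·f_2 from -3*q**2*r - 9/7*q + 12/7 → 12/7*q*r + 12/7
  leading term q*r: subtract (12/49)·f_2 from 12/7*q*r + 12/7 → -48/49*r + 48/49
  leading term r: no divisor's leading term divides it; move -48/49*r to the remainder.
  leading term 1: no divisor's leading term divides it; move 48/49 to the remainder.
  remainder -48/49*r + 48/49 ≠ 0; add g_5 = -48/49*r + 48/49 to the basis.

S(f_2,g_5): lcm = q*r. S = q + 4/7*r + 3/7.
  leading term q: no divisor's leading term divides it; move q to the remainder.
  leading term r: subtract (-7/12)·g_5 from 4/7*r + 3/7 → 1
  leading term 1: no divisor's leading term divides it; move 1 to the remainder.
  remainder q + 1 ≠ 0; add g_6 = q + 1 to the basis.

The other S-polynomials (S(f_2,f_3), S(f_1,g_4), S(f_2,g_4), S(f_3,g_4), S(f_1,g_5), S(f_3,g_5), S(g_4,g_5), S(f_1,g_6), S(f_2,g_6), S(f_3,g_6), S(g_4,g_6), S(g_5,g_6)) all reduce to 0 modulo the current basis, so we have a Gröbner basis.
Inter-reduce: drop elements whose leading term is divisible by another's, tail-reduce, and make monic.

G = {q + 1, r - 1}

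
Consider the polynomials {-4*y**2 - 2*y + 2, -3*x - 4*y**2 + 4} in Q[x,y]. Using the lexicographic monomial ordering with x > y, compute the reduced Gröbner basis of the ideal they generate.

f_1 = -4*y**2 - 2*y + 2, LT = y**2.
f_2 = -3*x - 4*y**2 + 4, LT = x.

The S-polynomials (S(f_1,f_2)) all reduce to 0 modulo the current basis, so we have a Gröbner basis.

G = {x - 2/3*y - 2/3, y**2 + 1/2*y - 1/2}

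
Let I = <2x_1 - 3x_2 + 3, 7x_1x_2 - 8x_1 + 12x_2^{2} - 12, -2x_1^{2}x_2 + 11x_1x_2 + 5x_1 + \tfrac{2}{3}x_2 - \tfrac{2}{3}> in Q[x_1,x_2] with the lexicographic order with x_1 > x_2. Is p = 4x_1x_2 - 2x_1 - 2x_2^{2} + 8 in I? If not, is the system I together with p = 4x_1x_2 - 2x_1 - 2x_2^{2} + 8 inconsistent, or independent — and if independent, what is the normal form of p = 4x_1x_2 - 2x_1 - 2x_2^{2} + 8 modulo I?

Adjoining 4x_1x_2 - 2x_1 - 2x_2^{2} + 8 makes the ideal the whole ring: the system is inconsistent.

First compute the reduced Gröbner basis of I by Buchberger's algorithm.
f_1 = 2x_1 - 3x_2 + 3, LT = x_1.
f_2 = 7x_1x_2 - 8x_1 + 12x_2^{2} - 12, LT = x_1x_2.
f_3 = -2x_1^{2}x_2 + 11x_1x_2 + 5x_1 + \tfrac{2}{3}x_2 - \tfrac{2}{3}, LT = x_1^{2}x_2.

S(f_1,f_2): lcm = x_1x_2. S = \tfrac{8}{7}x_1 - \tfrac{45}{14}x_2^{2} + \tfrac{3}{2}x_2 + \tfrac{12}{7}.
  reduce S modulo (f_1, f_2, f_3):
  remainder -\tfrac{45}{14}x_2^{2} + \tfrac{45}{14}x_2 ≠ 0; add h_4 = -\tfrac{45}{14}x_2^{2} + \tfrac{45}{14}x_2 to the basis.

S(f_1,f_3): lcm = x_1^{2}x_2. S = -\tfrac{3}{2}x_1x_2^{2} + 7x_1x_2 + \tfrac{5}{2}x_1 + \tfrac{1}{3}x_2 - \tfrac{1}{3}.
  reduce S modulo (f_1, f_2, f_3, h_4):
  remainder \tfrac{49}{12}x_2 - \tfrac{49}{12} ≠ 0; add h_5 = \tfrac{49}{12}x_2 - \tfrac{49}{12} to the basis.

The other S-polynomials (S(f_2,f_3), S(f_1,h_4), S(f_2,h_4), S(f_3,h_4), S(f_1,h_5), S(f_2,h_5), S(f_3,h_5), S(h_4,h_5)) all reduce to 0 modulo the current basis, so we have a Gröbner basis.
Inter-reduce: drop elements whose leading term is divisible by another's, tail-reduce, and make monic.
Reduced Gröbner basis: {x_1, x_2 - 1}.
Label its elements g_1 = x_1, g_2 = x_2 - 1.

Reduce p = 4x_1x_2 - 2x_1 - 2x_2^{2} + 8 modulo G:
  leading term x_1x_2: subtract (4x_2)·g_1 from 4x_1x_2 - 2x_1 - 2x_2^{2} + 8 → -2x_1 - 2x_2^{2} + 8
  leading term x_1: subtract (-2)·g_1 from -2x_1 - 2x_2^{2} + 8 → -2x_2^{2} + 8
  leading term x_2^{2}: subtract (-2x_2)·g_2 from -2x_2^{2} + 8 → -2x_2 + 8
  leading term x_2: subtract (-2)·g_2 from -2x_2 + 8 → 6
  leading term 1: no divisor's leading term divides it; move 6 to the remainder.
  normal form = 6.
The normal form is nonzero, so p ∉ I. Since p minus its normal form lies in I, I + (p) = I + (r) where r = 6; decide whether this ideal is the whole ring.
Here r = 6 is a nonzero constant, hence a unit: 1 ∈ I + (p), the Gröbner basis of I + (p) is {1}, and the enlarged system has no common solution — adjoining p is inconsistent.

The remainder on division by a Gröbner basis is unique — it is the normal form.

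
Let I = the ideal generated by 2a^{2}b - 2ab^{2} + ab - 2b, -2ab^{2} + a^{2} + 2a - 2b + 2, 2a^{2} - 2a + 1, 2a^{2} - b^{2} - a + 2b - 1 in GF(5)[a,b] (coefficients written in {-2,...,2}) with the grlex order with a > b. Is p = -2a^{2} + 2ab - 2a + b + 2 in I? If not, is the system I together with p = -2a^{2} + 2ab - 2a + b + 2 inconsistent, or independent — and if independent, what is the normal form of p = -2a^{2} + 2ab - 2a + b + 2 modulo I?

-2a^{2} + 2ab - 2a + b + 2 lies in I (it reduces to 0).

First compute the reduced Gröbner basis of I by Buchberger's algorithm.
f_1 = 2a^{2}b - 2ab^{2} + ab - 2b, LT = a^{2}b.
f_2 = -2ab^{2} + a^{2} + 2a - 2b + 2, LT = ab^{2}.
f_3 = 2a^{2} - 2a + 1, LT = a^{2}.
f_4 = 2a^{2} - b^{2} - a + 2b - 1, LT = a^{2}.

S(f_1,f_2): lcm = a^{2}b^{2}. S = -ab^{3} - 2a^{3} - 2ab^{2} + a^{2} - ab - b^{2} + a.
  reduce S modulo (f_1, f_2, f_3, f_4):
  remainder 2ab + a + b - 2 ≠ 0; add h_5 = 2ab + a + b - 2 to the basis.

S(f_1,f_3): lcm = a^{2}b. S = -ab^{2} - ab + b.
  reduce S modulo (f_1, f_2, f_3, f_4, h_5):
  remainder -a + 2 ≠ 0; add h_6 = -a + 2 to the basis.

S(f_1,f_4): lcm = a^{2}b. S = -ab^{2} - 2b^{3} + ab - b^{2} + 2b.
  reduce S modulo (f_1, f_2, f_3, f_4, h_5, h_6):
  remainder -2b^{3} - b^{2} ≠ 0; add h_7 = -2b^{3} - b^{2} to the basis.

S(f_2,f_3): lcm = a^{2}b^{2}. S = 2a^{3} + ab^{2} - a^{2} + ab + 2b^{2} - a.
  reduce S modulo (f_1, f_2, f_3, f_4, h_5, h_6, h_7):
  remainder 2b^{2} + b ≠ 0; add h_8 = 2b^{2} + b to the basis.

The other S-polynomials (S(f_2,f_4), S(f_3,f_4), S(f_1,h_5), S(f_2,h_5), S(f_3,h_5), S(f_4,h_5), S(f_1,h_6), S(f_2,h_6), S(f_3,h_6), S(f_4,h_6), S(h_5,h_6), S(f_1,h_7), S(f_2,h_7), S(f_3,h_7), S(f_4,h_7), S(h_5,h_7), S(h_6,h_7), S(f_1,h_8), S(f_2,h_8), S(f_3,h_8), S(f_4,h_8), S(h_5,h_8), S(h_6,h_8), S(h_7,h_8)) all reduce to 0 modulo the current basis, so we have a Gröbner basis.
Inter-reduce: drop elements whose leading term is divisible by another's, tail-reduce, and make monic.
Reduced Gröbner basis: {b^{2} - 2b, a - 2}.
Label its elements g_1 = b^{2} - 2b, g_2 = a - 2.

Reduce p = -2a^{2} + 2ab - 2a + b + 2 modulo G:
  leading term a^{2}: subtract (-2a)·g_2 from -2a^{2} + 2ab - 2a + b + 2 → 2ab - a + b + 2
  leading term ab: subtract (2b)·g_2 from 2ab - a + b + 2 → -a + 2
  leading term a: subtract (-1)·g_2 from -a + 2 → 0
  normal form = 0.
Since the normal form is 0, p ∈ I.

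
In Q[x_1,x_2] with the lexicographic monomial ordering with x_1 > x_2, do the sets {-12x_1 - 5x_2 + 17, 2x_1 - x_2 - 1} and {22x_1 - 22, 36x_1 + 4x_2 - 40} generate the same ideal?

Two ideals are equal iff their reduced Gröbner bases coincide (the reduced basis is unique for a fixed ordering).
Buchberger on the first generating set:
f_1 = -12x_1 - 5x_2 + 17, LT = x_1.
f_2 = 2x_1 - x_2 - 1, LT = x_1.

S(f_1,f_2): lcm = x_1. S = \tfrac{11}{12}x_2 - \tfrac{11}{12}.
  reduce S modulo (f_1, f_2):
  remainder \tfrac{11}{12}x_2 - \tfrac{11}{12} ≠ 0; add g_3 = \tfrac{11}{12}x_2 - \tfrac{11}{12} to the basis.

The other S-polynomials (S(f_1,g_3), S(f_2,g_3)) all reduce to 0 modulo the current basis, so we have a Gröbner basis.
Inter-reduce: drop elements whose leading term is divisible by another's, tail-reduce, and make monic.
Reduced Gröbner basis: {x_1 - 1, x_2 - 1}.

Buchberger on the second generating set:
h_1 = 22x_1 - 22, LT = x_1.
h_2 = 36x_1 + 4x_2 - 40, LT = x_1.

S(h_1,h_2): lcm = x_1. S = -\tfrac{1}{9}x_2 + \tfrac{1}{9}.
  reduce S modulo (h_1, h_2):
  remainder -\tfrac{1}{9}x_2 + \tfrac{1}{9} ≠ 0; add k_3 = -\tfrac{1}{9}x_2 + \tfrac{1}{9} to the basis.

The other S-polynomials (S(h_1,k_3), S(h_2,k_3)) all reduce to 0 modulo the current basis, so we have a Gröbner basis.
Inter-reduce: drop elements whose leading term is divisible by another's, tail-reduce, and make monic.
Reduced Gröbner basis: {x_1 - 1, x_2 - 1}.

These coincide, so the ideals are equal.

Yes, the ideals are equal.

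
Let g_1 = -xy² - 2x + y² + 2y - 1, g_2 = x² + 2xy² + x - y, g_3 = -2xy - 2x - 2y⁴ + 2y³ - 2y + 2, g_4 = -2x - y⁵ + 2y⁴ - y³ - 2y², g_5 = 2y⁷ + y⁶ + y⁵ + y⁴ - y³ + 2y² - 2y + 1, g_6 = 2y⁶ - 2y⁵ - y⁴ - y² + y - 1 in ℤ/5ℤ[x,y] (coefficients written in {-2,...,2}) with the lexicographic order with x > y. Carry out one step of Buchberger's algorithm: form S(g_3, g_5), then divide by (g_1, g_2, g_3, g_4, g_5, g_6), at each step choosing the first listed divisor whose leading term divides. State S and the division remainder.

lcm(LM(g_3), LM(g_5)) = xy⁷.
S = (lcm/LT(g_3))·g_3 − (lcm/LT(g_5))·g_5 = -2xy⁶ + 2xy⁵ + 2xy⁴ - 2xy³ - xy² + xy + 2x + y¹⁰ - y⁹ + y⁷ - y⁶.
Reduce S modulo (g_1, g_2, g_3, g_4, g_5, g_6) in that order:
  leading term xy⁶: subtract (2y⁴)·g_1 from -2xy⁶ + 2xy⁵ + 2xy⁴ - 2xy³ - xy² + xy + 2x + y¹⁰ - y⁹ + y⁷ - y⁶ → 2xy⁵ + xy⁴ - 2xy³ - xy² + xy + 2x + y¹⁰ - y⁹ + y⁷ + 2y⁶ + y⁵ + 2y⁴
  leading term xy⁵: subtract (-2y³)·g_1 from 2xy⁵ + xy⁴ - 2xy³ - xy² + xy + 2x + y¹⁰ - y⁹ + y⁷ + 2y⁶ + y⁵ + 2y⁴ → xy⁴ - xy³ - xy² + xy + 2x + y¹⁰ - y⁹ + y⁷ + 2y⁶ - 2y⁵ + y⁴ - 2y³
  leading term xy⁴: subtract (-y²)·g_1 from xy⁴ - xy³ - xy² + xy + 2x + y¹⁰ - y⁹ + y⁷ + 2y⁶ - 2y⁵ + y⁴ - 2y³ → -xy³ + 2xy² + xy + 2x + y¹⁰ - y⁹ + y⁷ + 2y⁶ - 2y⁵ + 2y⁴ - y²
  leading term xy³: subtract (y)·g_1 from -xy³ + 2xy² + xy + 2x + y¹⁰ - y⁹ + y⁷ + 2y⁶ - 2y⁵ + 2y⁴ - y² → 2xy² - 2xy + 2x + y¹⁰ - y⁹ + y⁷ + 2y⁶ - 2y⁵ + 2y⁴ - y³ + 2y² + y
  leading term xy²: subtract (-2)·g_1 from 2xy² - 2xy + 2x + y¹⁰ - y⁹ + y⁷ + 2y⁶ - 2y⁵ + 2y⁴ - y³ + 2y² + y → -2xy - 2x + y¹⁰ - y⁹ + y⁷ + 2y⁶ - 2y⁵ + 2y⁴ - y³ - y² - 2
  leading term xy: subtract (1)·g_3 from -2xy - 2x + y¹⁰ - y⁹ + y⁷ + 2y⁶ - 2y⁵ + 2y⁴ - y³ - y² - 2 → y¹⁰ - y⁹ + y⁷ + 2y⁶ - 2y⁵ - y⁴ + 2y³ - y² + 2y + 1
  leading term y¹⁰: subtract (-2y³)·g_5 from y¹⁰ - y⁹ + y⁷ + 2y⁶ - 2y⁵ - y⁴ + 2y³ - y² + 2y + 1 → y⁹ + 2y⁸ - 2y⁷ + 2y⁵ - y³ - y² + 2y + 1
  leading term y⁹: subtract (-2y²)·g_5 from y⁹ + 2y⁸ - 2y⁷ + 2y⁵ - y³ - y² + 2y + 1 → -y⁸ + 2y⁶ - y⁴ + y² + 2y + 1
  leading term y⁸: subtract (2y)·g_5 from -y⁸ + 2y⁶ - y⁴ + y² + 2y + 1 → -2y⁷ - 2y⁵ + y⁴ + y³ + 1
  leading term y⁷: subtract (-1)·g_5 from -2y⁷ - 2y⁵ + y⁴ + y³ + 1 → y⁶ - y⁵ + 2y⁴ + 2y² - 2y + 2
  leading term y⁶: subtract (-2)·g_6 from y⁶ - y⁵ + 2y⁴ + 2y² - 2y + 2 → 0
The remainder is 0, so this S-polynomial contributes no new basis element.

S(g_3, g_5) = -2xy⁶ + 2xy⁵ + 2xy⁴ - 2xy³ - xy² + xy + 2x + y¹⁰ - y⁹ + y⁷ - y⁶; remainder on division = 0.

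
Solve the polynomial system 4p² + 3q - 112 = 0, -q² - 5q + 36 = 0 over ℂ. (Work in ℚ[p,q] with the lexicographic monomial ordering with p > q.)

{(-sqrt(139)/2, -9), (sqrt(139)/2, -9), (-5, 4), (5, 4)}

Compute a lex Gröbner basis by Buchberger's algorithm.
f_1 = 4p² + 3q - 112, LT = p².
f_2 = -q² - 5q + 36, LT = q².

The S-polynomials (S(f_1,f_2)) all reduce to 0 modulo the current basis, so we have a Gröbner basis.
Inter-reduce: drop elements whose leading term is divisible by another's, tail-reduce, and make monic.
Reduced Gröbner basis: {p² + ¾q - 28, q² + 5q - 36}.

Since the basis is lex-ordered, q² + 5q - 36 is univariate in q. Its roots are {-9, 4}. Back-substituting each root into the other basis elements fixes the other coordinates.
  q = -9: the earlier basis element becomes p² - 139/4 = 0, giving p = -sqrt(139)/2, sqrt(139)/2 — points (-sqrt(139)/2, -9), (sqrt(139)/2, -9).
  q = 4: the earlier basis element becomes p² - 25 = 0, giving p = -5, 5 — points (-5, 4), (5, 4).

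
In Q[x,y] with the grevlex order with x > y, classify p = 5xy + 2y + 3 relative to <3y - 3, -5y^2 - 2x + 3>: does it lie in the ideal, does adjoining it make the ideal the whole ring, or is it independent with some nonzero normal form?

First compute the reduced Gröbner basis of I by Buchberger's algorithm.
f_1 = 3y - 3, LT = y.
f_2 = -5y^2 - 2x + 3, LT = y^2.

S(f_1,f_2): lcm = y^2. S = -2/5x - y + 3/5.
  leading term x: no divisor's leading term divides it; move -2/5x to the remainder.
  leading term y: subtract (-1/3)·f_1 from -y + 3/5 → -2/5
  leading term 1: no divisor's leading term divides it; move -2/5 to the remainder.
  remainder -2/5x - 2/5 ≠ 0; add h_3 = -2/5x - 2/5 to the basis.

The other S-polynomials (S(f_1,h_3), S(f_2,h_3)) all reduce to 0 modulo the current basis, so we have a Gröbner basis.
Inter-reduce: drop elements whose leading term is divisible by another's, tail-reduce, and make monic.
Reduced Gröbner basis: {x + 1, y - 1}.
Label its elements g_1 = x + 1, g_2 = y - 1.

Reduce p = 5xy + 2y + 3 modulo G:
  leading term xy: subtract (5y)·g_1 from 5xy + 2y + 3 → -3y + 3
  leading term y: subtract (-3)·g_2 from -3y + 3 → 0
  normal form = 0.
Since the normal form is 0, p ∈ I.

5xy + 2y + 3 lies in I (it reduces to 0).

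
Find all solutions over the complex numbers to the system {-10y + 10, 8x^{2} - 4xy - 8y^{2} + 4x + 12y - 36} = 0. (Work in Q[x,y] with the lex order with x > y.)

{(-2, 1), (2, 1)}

Compute a lex Gröbner basis by Buchberger's algorithm.
f_1 = -10y + 10, LT = y.
f_2 = 8x^{2} - 4xy + 4x - 8y^{2} + 12y - 36, LT = x^{2}.

The S-polynomials (S(f_1,f_2)) all reduce to 0 modulo the current basis, so we have a Gröbner basis.
Inter-reduce: drop elements whose leading term is divisible by another's, tail-reduce, and make monic.
Reduced Gröbner basis: {x^{2} - 4, y - 1}.

Since the basis is lex-ordered, y - 1 is univariate in y. Its roots are {1}. Back-substituting each root into the other basis elements fixes the other coordinates.
  y = 1: the earlier basis element becomes x^{2} - 4 = 0, giving x = -2, 2 — points (-2, 1), (2, 1).
Substituting each solution back into the original system confirms all equations vanish.
Zero-dimensionality of the ideal guarantees finitely many solutions over ℂ.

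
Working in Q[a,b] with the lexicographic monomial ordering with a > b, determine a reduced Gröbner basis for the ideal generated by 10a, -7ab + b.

This is the nonlinear analogue of row-reducing a linear system.

f_1 = 10a, LT = a.
f_2 = -7ab + b, LT = ab.

S(f_1,f_2): lcm = ab. S = \tfrac{1}{7}b.
  leading term b: no divisor's leading term divides it; move \tfrac{1}{7}b to the remainder.
  remainder \tfrac{1}{7}b ≠ 0; add g_3 = \tfrac{1}{7}b to the basis.

The other S-polynomials (S(f_1,g_3), S(f_2,g_3)) all reduce to 0 modulo the current basis, so we have a Gröbner basis.
Inter-reduce: drop elements whose leading term is divisible by another's, tail-reduce, and make monic.

G = {a, b}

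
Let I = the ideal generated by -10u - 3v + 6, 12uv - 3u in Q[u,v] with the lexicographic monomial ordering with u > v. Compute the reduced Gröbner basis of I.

Buchberger's algorithm terminates because the ascending chain of leading-term ideals stabilizes.

f_1 = -10u - 3v + 6, LT = u.
f_2 = 12uv - 3u, LT = uv.

S(f_1,f_2): lcm = uv. S = 1/4u + 3/10v^2 - 3/5v.
  leading term u: subtract (-1/40)·f_1 from 1/4u + 3/10v^2 - 3/5v → 3/10v^2 - 27/40v + 3/20
  leading term v^2: no divisor's leading term divides it; move 3/10v^2 to the remainder.
  leading term v: no divisor's leading term divides it; move -27/40v to the remainder.
  leading term 1: no divisor's leading term divides it; move 3/20 to the remainder.
  remainder 3/10v^2 - 27/40v + 3/20 ≠ 0; add g_3 = 3/10v^2 - 27/40v + 3/20 to the basis.

The other S-polynomials (S(f_1,g_3), S(f_2,g_3)) all reduce to 0 modulo the current basis, so we have a Gröbner basis.
Inter-reduce: drop elements whose leading term is divisible by another's, tail-reduce, and make monic.

G = {u + 3/10v - 3/5, v^2 - 9/4v + 1/2}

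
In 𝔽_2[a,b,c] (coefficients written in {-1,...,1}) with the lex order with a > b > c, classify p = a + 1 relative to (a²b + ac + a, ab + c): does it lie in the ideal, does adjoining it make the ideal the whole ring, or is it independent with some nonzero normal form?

Adjoining a + 1 makes the ideal the whole ring: the system is inconsistent.

First compute the reduced Gröbner basis of I by Buchberger's algorithm.
f_1 = a²b + ac + a, LT = a²b.
f_2 = ab + c, LT = ab.

S(f_1,f_2): lcm = a²b. S = a.
  reduce S modulo (f_1, f_2):
  remainder a ≠ 0; add h_3 = a to the basis.

S(f_2,h_3): lcm = ab. S = c.
  reduce S modulo (f_1, f_2, h_3):
  remainder c ≠ 0; add h_4 = c to the basis.

The other S-polynomials (S(f_1,h_3), S(f_1,h_4), S(f_2,h_4), S(h_3,h_4)) all reduce to 0 modulo the current basis, so we have a Gröbner basis.
Inter-reduce: drop elements whose leading term is divisible by another's, tail-reduce, and make monic.
Reduced Gröbner basis: {a, c}.
Label its elements g_1 = a, g_2 = c.

Reduce p = a + 1 modulo G:
  leading term a: subtract (1)·g_1 from a + 1 → 1
  leading term 1: no divisor's leading term divides it; move 1 to the remainder.
  normal form = 1.
The normal form is nonzero, so p ∉ I. Since p minus its normal form lies in I, I + (p) = I + (r) where r = 1; decide whether this ideal is the whole ring.
Here r = 1 is a nonzero constant, hence a unit: 1 ∈ I + (p), the Gröbner basis of I + (p) is {1}, and the enlarged system has no common solution — adjoining p is inconsistent.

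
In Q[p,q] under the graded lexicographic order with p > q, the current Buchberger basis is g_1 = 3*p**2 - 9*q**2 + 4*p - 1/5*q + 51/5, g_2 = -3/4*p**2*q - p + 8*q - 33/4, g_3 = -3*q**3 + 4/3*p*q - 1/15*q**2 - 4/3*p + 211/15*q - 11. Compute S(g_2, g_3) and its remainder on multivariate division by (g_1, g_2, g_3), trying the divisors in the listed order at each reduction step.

lcm(LM(g_2), LM(g_3)) = p**2*q**3.
S = (lcm/LT(g_2))·g_2 − (lcm/LT(g_3))·g_3 = 4/9*p**3*q - 1/45*p**2*q**2 - 4/9*p**3 + 211/45*p**2*q + 4/3*p*q**2 - 32/3*q**3 - 11/3*p**2 + 11*q**2.
Reduce S modulo (g_1, g_2, g_3) in that order:
  leading term p**3*q: subtract (4/27*p*q)·g_1 from 4/9*p**3*q - 1/45*p**2*q**2 - 4/9*p**3 + 211/45*p**2*q + 4/3*p*q**2 - 32/3*q**3 - 11/3*p**2 + 11*q**2 → -1/45*p**2*q**2 + 4/3*p*q**3 - 4/9*p**3 + 553/135*p**2*q + 184/135*p*q**2 - 32/3*q**3 - 11/3*p**2 - 68/45*p*q + 11*q**2
  leading term p**2*q**2: subtract (-1/135*q**2)·g_1 from -1/45*p**2*q**2 + 4/3*p*q**3 - 4/9*p**3 + 553/135*p**2*q + 184/135*p*q**2 - 32/3*q**3 - 11/3*p**2 - 68/45*p*q + 11*q**2 → 4/3*p*q**3 - 1/15*q**4 - 4/9*p**3 + 553/135*p**2*q + 188/135*p*q**2 - 7201/675*q**3 - 11/3*p**2 - 68/45*p*q + 2492/225*q**2
  leading term p*q**3: subtract (-4/9*p)·g_3 from 4/3*p*q**3 - 1/15*q**4 - 4/9*p**3 + 553/135*p**2*q + 188/135*p*q**2 - 7201/675*q**3 - 11/3*p**2 - 68/45*p*q + 2492/225*q**2 → -1/15*q**4 - 4/9*p**3 + 211/45*p**2*q + 184/135*p*q**2 - 7201/675*q**3 - 115/27*p**2 + 128/27*p*q + 2492/225*q**2 - 44/9*p
  leading term q**4: subtract (1/45*q)·g_3 from -1/15*q**4 - 4/9*p**3 + 211/45*p**2*q + 184/135*p*q**2 - 7201/675*q**3 - 115/27*p**2 + 128/27*p*q + 2492/225*q**2 - 44/9*p → -4/9*p**3 + 211/45*p**2*q + 4/3*p*q**2 - 32/3*q**3 - 115/27*p**2 + 644/135*p*q + 1453/135*q**2 - 44/9*p + 11/45*q
  leading term p**3: subtract (-4/27*p)·g_1 from -4/9*p**3 + 211/45*p**2*q + 4/3*p*q**2 - 32/3*q**3 - 115/27*p**2 + 644/135*p*q + 1453/135*q**2 - 44/9*p + 11/45*q → 211/45*p**2*q - 32/3*q**3 - 11/3*p**2 + 128/27*p*q + 1453/135*q**2 - 152/45*p + 11/45*q
  leading term p**2*q: subtract (211/135*q)·g_1 from 211/45*p**2*q - 32/3*q**3 - 11/3*p**2 + 128/27*p*q + 1453/135*q**2 - 152/45*p + 11/45*q → 17/5*q**3 - 11/3*p**2 - 68/45*p*q + 2492/225*q**2 - 152/45*p - 3532/225*q
  leading term q**3: subtract (-17/15)·g_3 from 17/5*q**3 - 11/3*p**2 - 68/45*p*q + 2492/225*q**2 - 152/45*p - 3532/225*q → -11/3*p**2 + 11*q**2 - 44/9*p + 11/45*q - 187/15
  leading term p**2: subtract (-11/9)·g_1 from -11/3*p**2 + 11*q**2 - 44/9*p + 11/45*q - 187/15 → 0
The remainder is 0, so this S-polynomial contributes no new basis element.
This is the inner loop of Buchberger's algorithm — each nonzero remainder becomes a new basis element.

S(g_2, g_3) = 4/9*p**3*q - 1/45*p**2*q**2 - 4/9*p**3 + 211/45*p**2*q + 4/3*p*q**2 - 32/3*q**3 - 11/3*p**2 + 11*q**2; remainder on division = 0.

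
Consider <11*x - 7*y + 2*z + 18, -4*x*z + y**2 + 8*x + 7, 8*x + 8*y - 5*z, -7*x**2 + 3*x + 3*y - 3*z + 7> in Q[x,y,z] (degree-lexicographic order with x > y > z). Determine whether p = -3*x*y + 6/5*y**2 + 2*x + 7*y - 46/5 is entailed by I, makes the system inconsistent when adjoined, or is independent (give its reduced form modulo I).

First compute the reduced Gröbner basis of I by Buchberger's algorithm.
f_1 = 11*x - 7*y + 2*z + 18, LT = x.
f_2 = -4*x*z + y**2 + 8*x + 7, LT = x*z.
f_3 = 8*x + 8*y - 5*z, LT = x.
f_4 = -7*x**2 + 3*x + 3*y - 3*z + 7, LT = x**2.

S(f_1,f_2): lcm = x*z. S = 1/4*y**2 - 7/11*y*z + 2/11*z**2 + 2*x + 18/11*z + 7/4.
  leading term y**2: no divisor's leading term divides it; move 1/4*y**2 to the remainder.
  leading term y*z: no divisor's leading term divides it; move -7/11*y*z to the remainder.
  leading term z**2: no divisor's leading term divides it; move 2/11*z**2 to the remainder.
  leading term x: subtract (2/11)·f_1 from 2*x + 18/11*z + 7/4 → 14/11*y + 14/11*z - 67/44
  leading term y: no divisor's leading term divides it; move 14/11*y to the remainder.
  leading term z: no divisor's leading term divides it; move 14/11*z to the remainder.
  leading term 1: no divisor's leading term divides it; move -67/44 to the remainder.
  remainder 1/4*y**2 - 7/11*y*z + 2/11*z**2 + 14/11*y + 14/11*z - 67/44 ≠ 0; add h_5 = 1/4*y**2 - 7/11*y*z + 2/11*z**2 + 14/11*y + 14/11*z - 67/44 to the basis.

S(f_1,f_3): lcm = x. S = -18/11*y + 71/88*z + 18/11.
  leading term y: no divisor's leading term divides it; move -18/11*y to the remainder.
  leading term z: no divisor's leading term divides it; move 71/88*z to the remainder.
  leading term 1: no divisor's leading term divides it; move 18/11 to the remainder.
  remainder -18/11*y + 71/88*z + 18/11 ≠ 0; add h_6 = -18/11*y + 71/88*z + 18/11 to the basis.

S(f_1,f_4): lcm = x**2. S = -7/11*x*y + 2/11*x*z + 159/77*x + 3/7*y - 3/7*z + 1.
  leading term x*y: subtract (-7/121*y)·f_1 from -7/11*x*y + 2/11*x*z + 159/77*x + 3/7*y - 3/7*z + 1 → 2/11*x*z - 49/121*y**2 + 14/121*y*z + 159/77*x + 1245/847*y - 3/7*z + 1
  leading term x*z: subtract (2/121*z)·f_1 from 2/11*x*z - 49/121*y**2 + 14/121*y*z + 159/77*x + 1245/847*y - 3/7*z + 1 → -49/121*y**2 + 28/121*y*z - 4/121*z**2 + 159/77*x + 1245/847*y - 615/847*z + 1
  leading term y**2: subtract (-196/121)·h_5 from -49/121*y**2 + 28/121*y*z - 4/121*z**2 + 159/77*x + 1245/847*y - 615/847*z + 1 → -1064/1331*y*z + 348/1331*z**2 + 159/77*x + 32903/9317*y + 12443/9317*z - 1952/1331
  leading term y*z: subtract (532/1089*z)·h_6 from -1064/1331*y*z + 348/1331*z**2 + 159/77*x + 32903/9317*y + 12443/9317*z - 1952/1331 → -289/2178*z**2 + 159/77*x + 32903/9317*y + 4995/9317*z - 1952/1331
  leading term z**2: no divisor's leading term divides it; move -289/2178*z**2 to the remainder.
  leading term x: subtract (159/847)·f_1 from 159/77*x + 32903/9317*y + 4995/9317*z - 1952/1331 → 45146/9317*y + 1497/9317*z - 45146/9317
  leading term y: subtract (-22573/7623)·h_6 from 45146/9317*y + 1497/9317*z - 45146/9317 → 155497/60984*z
  leading term z: no divisor's leading term divides it; move 155497/60984*z to the remainder.
  remainder -289/2178*z**2 + 155497/60984*z ≠ 0; add h_7 = -289/2178*z**2 + 155497/60984*z to the basis.

S(f_3,f_4): lcm = x**2. S = x*y - 5/8*x*z + 3/7*x + 3/7*y - 3/7*z + 1.
  leading term x*y: subtract (1/11*y)·f_1 from x*y - 5/8*x*z + 3/7*x + 3/7*y - 3/7*z + 1 → -5/8*x*z + 7/11*y**2 - 2/11*y*z + 3/7*x - 93/77*y - 3/7*z + 1
  leading term x*z: subtract (-5/88*z)·f_1 from -5/8*x*z + 7/11*y**2 - 2/11*y*z + 3/7*x - 93/77*y - 3/7*z + 1 → 7/11*y**2 - 51/88*y*z + 5/44*z**2 + 3/7*x - 93/77*y + 183/308*z + 1
  leading term y**2: subtract (28/11)·h_5 from 7/11*y**2 - 51/88*y*z + 5/44*z**2 + 3/7*x - 93/77*y + 183/308*z + 1 → 1007/968*y*z - 169/484*z**2 + 3/7*x - 3767/847*y - 8963/3388*z + 590/121
  leading term y*z: subtract (-1007/1584*z)·h_6 from 1007/968*y*z - 169/484*z**2 + 3/7*x - 3767/847*y - 8963/3388*z + 590/121 → 2075/12672*z**2 + 3/7*x - 3767/847*y - 10877/6776*z + 590/121
  leading term z**2: subtract (-22825/18496)·h_7 from 2075/12672*z**2 + 3/7*x - 3767/847*y - 10877/6776*z + 590/121 → 3/7*x - 3767/847*y + 1738590097/1127960064*z + 590/121
  leading term x: subtract (3/77)·f_1 from 3/7*x - 3767/847*y + 1738590097/1127960064*z + 590/121 → -3536/847*y + 1650697105/1127960064*z + 3536/847
  leading term y: subtract (1768/693)·h_6 from -3536/847*y + 1650697105/1127960064*z + 3536/847 → -792289/1331712*z
  leading term z: no divisor's leading term divides it; move -792289/1331712*z to the remainder.
  remainder -792289/1331712*z ≠ 0; add h_8 = -792289/1331712*z to the basis.

The other S-polynomials (S(f_2,f_3), S(f_2,f_4), S(f_1,h_5), S(f_2,h_5), S(f_3,h_5), S(f_4,h_5), S(f_1,h_6), S(f_2,h_6), S(f_3,h_6), S(f_4,h_6), S(h_5,h_6), S(f_1,h_7), S(f_2,h_7), S(f_3,h_7), S(f_4,h_7), S(h_5,h_7), S(h_6,h_7), S(f_1,h_8), S(f_2,h_8), S(f_3,h_8), S(f_4,h_8), S(h_5,h_8), S(h_6,h_8), S(h_7,h_8)) all reduce to 0 modulo the current basis, so we have a Gröbner basis.
Inter-reduce: drop elements whose leading term is divisible by another's, tail-reduce, and make monic.
Reduced Gröbner basis: {x + 1, y - 1, z}.
Label its elements g_1 = x + 1, g_2 = y - 1, g_3 = z.

Reduce p = -3*x*y + 6/5*y**2 + 2*x + 7*y - 46/5 modulo G:
  leading term x*y: subtract (-3*y)·g_1 from -3*x*y + 6/5*y**2 + 2*x + 7*y - 46/5 → 6/5*y**2 + 2*x + 10*y - 46/5
  leading term y**2: subtract (6/5*y)·g_2 from 6/5*y**2 + 2*x + 10*y - 46/5 → 2*x + 56/5*y - 46/5
  leading term x: subtract (2)·g_1 from 2*x + 56/5*y - 46/5 → 56/5*y - 56/5
  leading term y: subtract (56/5)·g_2 from 56/5*y - 56/5 → 0
  normal form = 0.
Since the normal form is 0, p ∈ I.

Ideal membership is decidable via reduction modulo a Gröbner basis.

-3*x*y + 6/5*y**2 + 2*x + 7*y - 46/5 lies in I (it reduces to 0).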